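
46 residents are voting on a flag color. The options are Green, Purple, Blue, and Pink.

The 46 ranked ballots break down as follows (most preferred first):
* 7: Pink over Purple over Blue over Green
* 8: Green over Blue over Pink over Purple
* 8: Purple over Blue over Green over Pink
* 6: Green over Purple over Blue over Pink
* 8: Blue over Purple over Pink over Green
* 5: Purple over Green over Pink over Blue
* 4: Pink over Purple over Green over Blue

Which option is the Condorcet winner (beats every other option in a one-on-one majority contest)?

Purple

Purple vs Green: 32–14
Purple vs Blue: 30–16
Purple vs Pink: 27–19
Purple beats every other option.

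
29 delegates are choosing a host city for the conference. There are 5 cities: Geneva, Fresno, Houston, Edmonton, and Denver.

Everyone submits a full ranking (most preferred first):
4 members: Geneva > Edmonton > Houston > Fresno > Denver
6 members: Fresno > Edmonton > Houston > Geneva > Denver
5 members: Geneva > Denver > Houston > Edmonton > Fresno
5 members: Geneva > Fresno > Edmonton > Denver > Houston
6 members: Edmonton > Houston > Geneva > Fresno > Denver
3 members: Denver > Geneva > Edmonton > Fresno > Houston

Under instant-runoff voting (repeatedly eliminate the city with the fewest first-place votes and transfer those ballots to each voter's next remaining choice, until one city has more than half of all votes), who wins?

Geneva

Round 1: Geneva 14, Fresno 6, Houston 0, Edmonton 6, Denver 3. Houston eliminated.
Round 2: Geneva 14, Fresno 6, Edmonton 6, Denver 3. Denver eliminated.
Round 3: Geneva 17, Fresno 6, Edmonton 6. Geneva has a majority (≥15).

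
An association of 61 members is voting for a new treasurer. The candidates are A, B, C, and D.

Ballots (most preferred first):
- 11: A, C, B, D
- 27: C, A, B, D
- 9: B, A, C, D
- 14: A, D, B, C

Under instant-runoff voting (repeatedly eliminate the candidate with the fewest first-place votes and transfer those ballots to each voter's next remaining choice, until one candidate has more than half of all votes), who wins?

A

Round 1: A 25, B 9, C 27, D 0. D eliminated.
Round 2: A 25, B 9, C 27. B eliminated.
Round 3: A 34, C 27. A has a majority (≥31).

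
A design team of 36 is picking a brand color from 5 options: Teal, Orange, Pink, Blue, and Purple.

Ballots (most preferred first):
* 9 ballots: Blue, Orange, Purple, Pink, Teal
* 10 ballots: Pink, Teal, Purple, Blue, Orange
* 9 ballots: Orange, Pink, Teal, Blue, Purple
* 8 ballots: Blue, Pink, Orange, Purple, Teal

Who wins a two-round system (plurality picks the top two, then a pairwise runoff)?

Pink

Round 1 first-place votes: Teal 0, Orange 9, Pink 10, Blue 17, Purple 0. Blue and Pink advance.
Runoff: Blue is ranked above Pink on 17 ballots, Pink above Blue on 19.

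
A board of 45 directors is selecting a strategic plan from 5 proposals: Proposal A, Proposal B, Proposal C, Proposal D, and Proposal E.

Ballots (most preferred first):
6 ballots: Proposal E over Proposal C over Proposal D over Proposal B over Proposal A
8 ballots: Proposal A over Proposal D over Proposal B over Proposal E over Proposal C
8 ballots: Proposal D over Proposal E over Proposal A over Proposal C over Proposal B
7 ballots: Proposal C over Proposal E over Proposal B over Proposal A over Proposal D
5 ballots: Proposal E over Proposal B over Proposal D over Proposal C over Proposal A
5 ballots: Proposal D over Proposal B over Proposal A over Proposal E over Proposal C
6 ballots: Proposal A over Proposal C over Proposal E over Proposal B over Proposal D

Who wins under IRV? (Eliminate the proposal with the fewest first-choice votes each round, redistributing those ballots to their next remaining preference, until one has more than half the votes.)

Round 1: Proposal A 14, Proposal B 0, Proposal C 7, Proposal D 13, Proposal E 11. Proposal B eliminated.
Round 2: Proposal A 14, Proposal C 7, Proposal D 13, Proposal E 11. Proposal C eliminated.
Round 3: Proposal A 14, Proposal D 13, Proposal E 18. Proposal D eliminated.
Round 4: Proposal A 19, Proposal E 26. Proposal E has a majority (≥23).

Proposal E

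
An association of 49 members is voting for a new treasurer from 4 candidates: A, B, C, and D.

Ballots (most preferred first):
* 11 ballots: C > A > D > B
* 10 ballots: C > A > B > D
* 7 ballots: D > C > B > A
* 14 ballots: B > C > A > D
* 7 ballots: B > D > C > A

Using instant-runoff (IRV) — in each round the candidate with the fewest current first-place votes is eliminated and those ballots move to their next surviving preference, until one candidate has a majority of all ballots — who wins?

C

Round 1: A 0, B 21, C 21, D 7. A eliminated.
Round 2: B 21, C 21, D 7. D eliminated.
Round 3: B 21, C 28. C has a majority (≥25).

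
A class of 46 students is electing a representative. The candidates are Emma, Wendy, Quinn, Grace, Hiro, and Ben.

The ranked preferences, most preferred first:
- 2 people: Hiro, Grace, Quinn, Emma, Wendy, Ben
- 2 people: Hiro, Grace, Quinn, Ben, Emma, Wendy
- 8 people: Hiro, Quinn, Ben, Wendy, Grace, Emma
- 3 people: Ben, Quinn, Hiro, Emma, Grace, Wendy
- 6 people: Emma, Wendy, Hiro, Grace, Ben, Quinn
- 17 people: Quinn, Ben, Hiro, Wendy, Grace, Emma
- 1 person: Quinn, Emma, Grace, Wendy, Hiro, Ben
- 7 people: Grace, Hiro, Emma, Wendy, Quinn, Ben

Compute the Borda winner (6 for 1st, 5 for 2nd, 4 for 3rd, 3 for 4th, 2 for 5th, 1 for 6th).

Emma: 2×3 + 2×2 + 8×1 + 3×3 + 6×6 + 17×1 + 1×5 + 7×4 = 113
Wendy: 2×2 + 2×1 + 8×3 + 3×1 + 6×5 + 17×3 + 1×3 + 7×3 = 138
Quinn: 2×4 + 2×4 + 8×5 + 3×5 + 6×1 + 17×6 + 1×6 + 7×2 = 199
Grace: 2×5 + 2×5 + 8×2 + 3×2 + 6×3 + 17×2 + 1×4 + 7×6 = 140
Hiro: 2×6 + 2×6 + 8×6 + 3×4 + 6×4 + 17×4 + 1×2 + 7×5 = 213
Ben: 2×1 + 2×3 + 8×4 + 3×6 + 6×2 + 17×5 + 1×1 + 7×1 = 163

Hiro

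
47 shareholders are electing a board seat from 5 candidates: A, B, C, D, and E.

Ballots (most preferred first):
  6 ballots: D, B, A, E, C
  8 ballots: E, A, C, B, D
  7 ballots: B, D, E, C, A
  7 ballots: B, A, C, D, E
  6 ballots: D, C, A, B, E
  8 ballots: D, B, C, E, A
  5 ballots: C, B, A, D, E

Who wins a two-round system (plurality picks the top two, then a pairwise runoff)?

Round 1 first-place votes: A 0, B 14, C 5, D 20, E 8. D and B advance.
Runoff: D is ranked above B on 20 ballots, B above D on 27.

B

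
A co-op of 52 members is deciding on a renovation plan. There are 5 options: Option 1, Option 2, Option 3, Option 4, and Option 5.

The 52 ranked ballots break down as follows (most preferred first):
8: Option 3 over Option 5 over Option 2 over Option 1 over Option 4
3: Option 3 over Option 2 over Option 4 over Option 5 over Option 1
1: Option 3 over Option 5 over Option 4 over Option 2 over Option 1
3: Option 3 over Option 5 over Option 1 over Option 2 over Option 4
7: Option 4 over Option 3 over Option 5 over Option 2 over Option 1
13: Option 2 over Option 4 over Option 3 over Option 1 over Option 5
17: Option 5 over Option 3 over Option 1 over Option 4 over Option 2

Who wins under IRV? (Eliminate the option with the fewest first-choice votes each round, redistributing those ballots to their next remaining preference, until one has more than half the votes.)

Option 3

Round 1: Option 1 0, Option 2 13, Option 3 15, Option 4 7, Option 5 17. Option 1 eliminated.
Round 2: Option 2 13, Option 3 15, Option 4 7, Option 5 17. Option 4 eliminated.
Round 3: Option 2 13, Option 3 22, Option 5 17. Option 2 eliminated.
Round 4: Option 3 35, Option 5 17. Option 3 has a majority (≥27).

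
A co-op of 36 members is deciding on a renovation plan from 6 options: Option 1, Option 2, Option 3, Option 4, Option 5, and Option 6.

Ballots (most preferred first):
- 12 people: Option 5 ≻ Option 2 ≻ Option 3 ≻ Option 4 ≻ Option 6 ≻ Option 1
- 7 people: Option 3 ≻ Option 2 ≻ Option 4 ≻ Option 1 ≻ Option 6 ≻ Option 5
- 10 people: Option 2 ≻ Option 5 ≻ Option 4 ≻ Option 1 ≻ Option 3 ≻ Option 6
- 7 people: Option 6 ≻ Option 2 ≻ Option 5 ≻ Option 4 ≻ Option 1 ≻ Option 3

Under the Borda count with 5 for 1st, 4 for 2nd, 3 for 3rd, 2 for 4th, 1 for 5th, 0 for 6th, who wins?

Option 2

Option 1: 12×0 + 7×2 + 10×2 + 7×1 = 41
Option 2: 12×4 + 7×4 + 10×5 + 7×4 = 154
Option 3: 12×3 + 7×5 + 10×1 + 7×0 = 81
Option 4: 12×2 + 7×3 + 10×3 + 7×2 = 89
Option 5: 12×5 + 7×0 + 10×4 + 7×3 = 121
Option 6: 12×1 + 7×1 + 10×0 + 7×5 = 54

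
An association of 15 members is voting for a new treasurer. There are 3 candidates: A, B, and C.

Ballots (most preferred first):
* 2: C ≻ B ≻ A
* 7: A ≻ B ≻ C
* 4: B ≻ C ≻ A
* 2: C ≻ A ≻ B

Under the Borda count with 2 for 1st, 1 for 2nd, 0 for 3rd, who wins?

B

A: 2×0 + 7×2 + 4×0 + 2×1 = 16
B: 2×1 + 7×1 + 4×2 + 2×0 = 17
C: 2×2 + 7×0 + 4×1 + 2×2 = 12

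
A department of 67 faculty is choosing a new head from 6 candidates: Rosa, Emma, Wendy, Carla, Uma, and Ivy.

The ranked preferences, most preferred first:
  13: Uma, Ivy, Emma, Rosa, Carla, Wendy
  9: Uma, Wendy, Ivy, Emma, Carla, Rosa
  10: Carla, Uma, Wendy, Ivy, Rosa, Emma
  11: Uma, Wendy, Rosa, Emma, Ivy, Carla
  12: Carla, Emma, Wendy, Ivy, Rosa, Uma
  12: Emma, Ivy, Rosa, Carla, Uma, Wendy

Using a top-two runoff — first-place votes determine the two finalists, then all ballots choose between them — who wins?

Carla

Round 1 first-place votes: Rosa 0, Emma 12, Wendy 0, Carla 22, Uma 33, Ivy 0. Uma and Carla advance.
Runoff: Uma is ranked above Carla on 33 ballots, Carla above Uma on 34.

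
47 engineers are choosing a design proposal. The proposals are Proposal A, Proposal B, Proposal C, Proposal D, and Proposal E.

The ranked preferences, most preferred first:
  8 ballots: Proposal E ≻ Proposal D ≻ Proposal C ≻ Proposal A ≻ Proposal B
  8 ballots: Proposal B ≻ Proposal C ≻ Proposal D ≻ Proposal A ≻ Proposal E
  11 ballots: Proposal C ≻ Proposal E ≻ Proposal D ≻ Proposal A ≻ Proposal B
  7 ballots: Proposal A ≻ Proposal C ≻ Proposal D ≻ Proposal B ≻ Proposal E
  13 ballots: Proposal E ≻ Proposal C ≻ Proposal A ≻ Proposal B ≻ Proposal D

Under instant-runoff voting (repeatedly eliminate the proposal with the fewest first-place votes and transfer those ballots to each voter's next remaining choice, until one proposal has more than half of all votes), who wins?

Round 1: Proposal A 7, Proposal B 8, Proposal C 11, Proposal D 0, Proposal E 21. Proposal D eliminated.
Round 2: Proposal A 7, Proposal B 8, Proposal C 11, Proposal E 21. Proposal A eliminated.
Round 3: Proposal B 8, Proposal C 18, Proposal E 21. Proposal B eliminated.
Round 4: Proposal C 26, Proposal E 21. Proposal C has a majority (≥24).

Proposal C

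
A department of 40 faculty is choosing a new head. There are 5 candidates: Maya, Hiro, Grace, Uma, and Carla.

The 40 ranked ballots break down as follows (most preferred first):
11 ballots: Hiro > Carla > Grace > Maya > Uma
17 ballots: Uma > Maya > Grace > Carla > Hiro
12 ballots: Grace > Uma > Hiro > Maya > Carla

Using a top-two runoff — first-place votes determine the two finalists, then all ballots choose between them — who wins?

Grace

Round 1 first-place votes: Maya 0, Hiro 11, Grace 12, Uma 17, Carla 0. Uma and Grace advance.
Runoff: Uma is ranked above Grace on 17 ballots, Grace above Uma on 23.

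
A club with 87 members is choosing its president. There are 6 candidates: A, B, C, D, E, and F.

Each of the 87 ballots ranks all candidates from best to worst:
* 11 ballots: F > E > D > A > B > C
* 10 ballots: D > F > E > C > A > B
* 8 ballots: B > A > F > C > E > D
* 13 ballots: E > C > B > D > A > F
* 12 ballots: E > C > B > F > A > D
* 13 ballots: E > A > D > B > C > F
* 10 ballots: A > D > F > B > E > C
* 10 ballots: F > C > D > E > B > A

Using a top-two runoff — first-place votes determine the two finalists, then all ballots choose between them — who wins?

F

Round 1 first-place votes: A 10, B 8, C 0, D 10, E 38, F 21. E and F advance.
Runoff: E is ranked above F on 38 ballots, F above E on 49.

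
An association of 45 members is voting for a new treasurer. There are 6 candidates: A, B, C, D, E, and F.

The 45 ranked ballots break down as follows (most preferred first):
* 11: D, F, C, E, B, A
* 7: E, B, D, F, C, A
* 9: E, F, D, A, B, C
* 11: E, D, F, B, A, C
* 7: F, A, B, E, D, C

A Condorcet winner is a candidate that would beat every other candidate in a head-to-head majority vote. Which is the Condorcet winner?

E vs A: 38–7
E vs B: 38–7
E vs C: 34–11
E vs D: 34–11
E vs F: 27–18
E beats every other candidate.

E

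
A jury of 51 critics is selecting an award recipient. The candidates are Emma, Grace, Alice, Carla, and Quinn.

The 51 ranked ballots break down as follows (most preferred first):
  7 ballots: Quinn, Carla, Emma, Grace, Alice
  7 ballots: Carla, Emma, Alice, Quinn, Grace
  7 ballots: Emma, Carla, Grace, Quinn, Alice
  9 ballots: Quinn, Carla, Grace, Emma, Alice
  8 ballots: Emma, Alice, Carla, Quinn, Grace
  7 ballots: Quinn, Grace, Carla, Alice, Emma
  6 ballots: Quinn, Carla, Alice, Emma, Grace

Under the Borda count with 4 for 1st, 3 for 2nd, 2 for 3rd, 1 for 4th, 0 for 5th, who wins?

Emma: 7×2 + 7×3 + 7×4 + 9×1 + 8×4 + 7×0 + 6×1 = 110
Grace: 7×1 + 7×0 + 7×2 + 9×2 + 8×0 + 7×3 + 6×0 = 60
Alice: 7×0 + 7×2 + 7×0 + 9×0 + 8×3 + 7×1 + 6×2 = 57
Carla: 7×3 + 7×4 + 7×3 + 9×3 + 8×2 + 7×2 + 6×3 = 145
Quinn: 7×4 + 7×1 + 7×1 + 9×4 + 8×1 + 7×4 + 6×4 = 138

Carla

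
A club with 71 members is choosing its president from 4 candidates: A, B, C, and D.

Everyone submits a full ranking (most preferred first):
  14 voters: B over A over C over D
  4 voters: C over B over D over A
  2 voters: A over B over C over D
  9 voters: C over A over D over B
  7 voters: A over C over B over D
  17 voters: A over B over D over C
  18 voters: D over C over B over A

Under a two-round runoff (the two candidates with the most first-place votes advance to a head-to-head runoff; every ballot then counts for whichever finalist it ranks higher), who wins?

Round 1 first-place votes: A 26, B 14, C 13, D 18. A and D advance.
Runoff: A is ranked above D on 49 ballots, D above A on 22.

A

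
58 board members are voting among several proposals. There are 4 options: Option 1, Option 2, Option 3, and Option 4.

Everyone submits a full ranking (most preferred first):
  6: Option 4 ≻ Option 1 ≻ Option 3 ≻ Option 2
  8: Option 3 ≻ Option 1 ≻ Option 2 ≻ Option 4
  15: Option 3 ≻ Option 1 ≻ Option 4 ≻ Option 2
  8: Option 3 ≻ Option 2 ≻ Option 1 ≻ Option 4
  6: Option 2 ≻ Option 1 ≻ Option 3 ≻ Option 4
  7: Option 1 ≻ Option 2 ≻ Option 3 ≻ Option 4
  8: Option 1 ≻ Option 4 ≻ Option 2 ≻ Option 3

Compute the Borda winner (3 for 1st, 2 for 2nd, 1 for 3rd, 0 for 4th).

Option 1

Option 1: 6×2 + 8×2 + 15×2 + 8×1 + 6×2 + 7×3 + 8×3 = 123
Option 2: 6×0 + 8×1 + 15×0 + 8×2 + 6×3 + 7×2 + 8×1 = 64
Option 3: 6×1 + 8×3 + 15×3 + 8×3 + 6×1 + 7×1 + 8×0 = 112
Option 4: 6×3 + 8×0 + 15×1 + 8×0 + 6×0 + 7×0 + 8×2 = 49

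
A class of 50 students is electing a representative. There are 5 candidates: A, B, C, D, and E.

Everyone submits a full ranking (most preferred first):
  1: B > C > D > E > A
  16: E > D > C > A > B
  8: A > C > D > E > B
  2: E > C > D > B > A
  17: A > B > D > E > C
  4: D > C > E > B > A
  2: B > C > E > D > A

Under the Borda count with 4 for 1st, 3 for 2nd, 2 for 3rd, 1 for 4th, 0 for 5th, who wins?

A: 1×0 + 16×1 + 8×4 + 2×0 + 17×4 + 4×0 + 2×0 = 116
B: 1×4 + 16×0 + 8×0 + 2×1 + 17×3 + 4×1 + 2×4 = 69
C: 1×3 + 16×2 + 8×3 + 2×3 + 17×0 + 4×3 + 2×3 = 83
D: 1×2 + 16×3 + 8×2 + 2×2 + 17×2 + 4×4 + 2×1 = 122
E: 1×1 + 16×4 + 8×1 + 2×4 + 17×1 + 4×2 + 2×2 = 110

D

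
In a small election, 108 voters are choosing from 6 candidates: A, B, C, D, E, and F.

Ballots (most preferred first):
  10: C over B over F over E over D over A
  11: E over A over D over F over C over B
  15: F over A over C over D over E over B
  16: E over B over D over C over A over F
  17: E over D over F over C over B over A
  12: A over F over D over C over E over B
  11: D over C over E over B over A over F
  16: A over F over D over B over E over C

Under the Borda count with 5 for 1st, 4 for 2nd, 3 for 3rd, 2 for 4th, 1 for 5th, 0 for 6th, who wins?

A: 10×0 + 11×4 + 15×4 + 16×1 + 17×0 + 12×5 + 11×1 + 16×5 = 271
B: 10×4 + 11×0 + 15×0 + 16×4 + 17×1 + 12×0 + 11×2 + 16×2 = 175
C: 10×5 + 11×1 + 15×3 + 16×2 + 17×2 + 12×2 + 11×4 + 16×0 = 240
D: 10×1 + 11×3 + 15×2 + 16×3 + 17×4 + 12×3 + 11×5 + 16×3 = 328
E: 10×2 + 11×5 + 15×1 + 16×5 + 17×5 + 12×1 + 11×3 + 16×1 = 316
F: 10×3 + 11×2 + 15×5 + 16×0 + 17×3 + 12×4 + 11×0 + 16×4 = 290

D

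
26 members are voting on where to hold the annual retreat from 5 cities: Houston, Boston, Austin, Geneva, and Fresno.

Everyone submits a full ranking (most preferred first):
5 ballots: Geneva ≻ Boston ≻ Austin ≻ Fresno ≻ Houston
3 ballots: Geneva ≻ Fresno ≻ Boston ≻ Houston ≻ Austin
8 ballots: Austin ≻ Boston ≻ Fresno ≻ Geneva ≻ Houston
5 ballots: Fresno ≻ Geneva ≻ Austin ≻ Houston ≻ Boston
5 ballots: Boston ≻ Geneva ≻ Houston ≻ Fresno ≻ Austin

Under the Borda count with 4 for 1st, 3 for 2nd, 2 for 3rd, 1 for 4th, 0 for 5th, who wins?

Houston: 5×0 + 3×1 + 8×0 + 5×1 + 5×2 = 18
Boston: 5×3 + 3×2 + 8×3 + 5×0 + 5×4 = 65
Austin: 5×2 + 3×0 + 8×4 + 5×2 + 5×0 = 52
Geneva: 5×4 + 3×4 + 8×1 + 5×3 + 5×3 = 70
Fresno: 5×1 + 3×3 + 8×2 + 5×4 + 5×1 = 55

Geneva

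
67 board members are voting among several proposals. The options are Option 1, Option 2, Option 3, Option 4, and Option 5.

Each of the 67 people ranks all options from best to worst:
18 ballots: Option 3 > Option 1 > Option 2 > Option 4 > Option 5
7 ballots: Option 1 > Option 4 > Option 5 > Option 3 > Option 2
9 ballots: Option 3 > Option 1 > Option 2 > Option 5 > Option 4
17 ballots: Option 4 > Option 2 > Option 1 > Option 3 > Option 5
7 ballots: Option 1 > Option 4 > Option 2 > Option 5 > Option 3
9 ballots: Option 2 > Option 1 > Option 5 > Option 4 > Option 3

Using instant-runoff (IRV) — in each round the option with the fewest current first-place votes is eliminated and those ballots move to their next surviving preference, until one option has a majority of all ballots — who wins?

Option 1

Round 1: Option 1 14, Option 2 9, Option 3 27, Option 4 17, Option 5 0. Option 5 eliminated.
Round 2: Option 1 14, Option 2 9, Option 3 27, Option 4 17. Option 2 eliminated.
Round 3: Option 1 23, Option 3 27, Option 4 17. Option 4 eliminated.
Round 4: Option 1 40, Option 3 27. Option 1 has a majority (≥34).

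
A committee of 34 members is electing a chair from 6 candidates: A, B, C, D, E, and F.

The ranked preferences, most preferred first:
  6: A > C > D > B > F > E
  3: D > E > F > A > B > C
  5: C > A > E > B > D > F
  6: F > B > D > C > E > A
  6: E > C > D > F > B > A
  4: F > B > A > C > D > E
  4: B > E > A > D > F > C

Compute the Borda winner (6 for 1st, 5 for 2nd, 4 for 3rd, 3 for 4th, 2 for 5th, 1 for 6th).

A: 6×6 + 3×3 + 5×5 + 6×1 + 6×1 + 4×4 + 4×4 = 114
B: 6×3 + 3×2 + 5×3 + 6×5 + 6×2 + 4×5 + 4×6 = 125
C: 6×5 + 3×1 + 5×6 + 6×3 + 6×5 + 4×3 + 4×1 = 127
D: 6×4 + 3×6 + 5×2 + 6×4 + 6×4 + 4×2 + 4×3 = 120
E: 6×1 + 3×5 + 5×4 + 6×2 + 6×6 + 4×1 + 4×5 = 113
F: 6×2 + 3×4 + 5×1 + 6×6 + 6×3 + 4×6 + 4×2 = 115

C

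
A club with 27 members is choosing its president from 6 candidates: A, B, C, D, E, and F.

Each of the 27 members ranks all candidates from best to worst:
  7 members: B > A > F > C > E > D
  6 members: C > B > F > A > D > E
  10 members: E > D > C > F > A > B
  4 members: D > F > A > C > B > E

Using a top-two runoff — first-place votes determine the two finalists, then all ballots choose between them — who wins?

Round 1 first-place votes: A 0, B 7, C 6, D 4, E 10, F 0. E and B advance.
Runoff: E is ranked above B on 10 ballots, B above E on 17.

B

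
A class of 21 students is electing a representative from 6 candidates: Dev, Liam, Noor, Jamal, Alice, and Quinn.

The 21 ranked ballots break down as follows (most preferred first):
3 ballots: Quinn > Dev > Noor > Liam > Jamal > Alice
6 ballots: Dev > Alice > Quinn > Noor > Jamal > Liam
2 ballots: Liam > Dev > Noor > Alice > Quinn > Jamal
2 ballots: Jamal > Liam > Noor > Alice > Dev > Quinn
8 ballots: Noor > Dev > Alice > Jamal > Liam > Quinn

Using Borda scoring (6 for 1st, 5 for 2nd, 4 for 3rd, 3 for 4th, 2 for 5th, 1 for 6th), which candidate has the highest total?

Dev

Dev: 3×5 + 6×6 + 2×5 + 2×2 + 8×5 = 105
Liam: 3×3 + 6×1 + 2×6 + 2×5 + 8×2 = 53
Noor: 3×4 + 6×3 + 2×4 + 2×4 + 8×6 = 94
Jamal: 3×2 + 6×2 + 2×1 + 2×6 + 8×3 = 56
Alice: 3×1 + 6×5 + 2×3 + 2×3 + 8×4 = 77
Quinn: 3×6 + 6×4 + 2×2 + 2×1 + 8×1 = 56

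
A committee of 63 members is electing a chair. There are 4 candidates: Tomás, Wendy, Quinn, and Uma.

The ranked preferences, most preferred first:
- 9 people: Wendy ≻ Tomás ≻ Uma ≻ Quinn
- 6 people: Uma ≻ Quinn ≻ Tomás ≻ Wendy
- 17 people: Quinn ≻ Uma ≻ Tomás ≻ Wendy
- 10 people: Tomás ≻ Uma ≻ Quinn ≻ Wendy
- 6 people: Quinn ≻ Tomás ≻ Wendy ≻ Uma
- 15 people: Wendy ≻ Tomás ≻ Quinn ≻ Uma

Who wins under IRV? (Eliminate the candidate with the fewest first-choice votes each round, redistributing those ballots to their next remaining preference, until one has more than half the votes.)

Round 1: Tomás 10, Wendy 24, Quinn 23, Uma 6. Uma eliminated.
Round 2: Tomás 10, Wendy 24, Quinn 29. Tomás eliminated.
Round 3: Wendy 24, Quinn 39. Quinn has a majority (≥32).

Quinn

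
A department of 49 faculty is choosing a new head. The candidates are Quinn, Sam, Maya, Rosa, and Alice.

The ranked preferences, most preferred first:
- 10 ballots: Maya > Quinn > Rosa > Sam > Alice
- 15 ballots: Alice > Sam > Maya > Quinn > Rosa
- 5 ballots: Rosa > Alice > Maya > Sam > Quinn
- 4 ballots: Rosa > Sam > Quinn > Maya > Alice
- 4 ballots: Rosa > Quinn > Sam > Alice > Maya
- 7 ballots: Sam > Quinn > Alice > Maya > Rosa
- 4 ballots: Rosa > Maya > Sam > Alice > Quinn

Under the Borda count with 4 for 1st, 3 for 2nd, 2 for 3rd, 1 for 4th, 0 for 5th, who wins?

Quinn: 10×3 + 15×1 + 5×0 + 4×2 + 4×3 + 7×3 + 4×0 = 86
Sam: 10×1 + 15×3 + 5×1 + 4×3 + 4×2 + 7×4 + 4×2 = 116
Maya: 10×4 + 15×2 + 5×2 + 4×1 + 4×0 + 7×1 + 4×3 = 103
Rosa: 10×2 + 15×0 + 5×4 + 4×4 + 4×4 + 7×0 + 4×4 = 88
Alice: 10×0 + 15×4 + 5×3 + 4×0 + 4×1 + 7×2 + 4×1 = 97

Sam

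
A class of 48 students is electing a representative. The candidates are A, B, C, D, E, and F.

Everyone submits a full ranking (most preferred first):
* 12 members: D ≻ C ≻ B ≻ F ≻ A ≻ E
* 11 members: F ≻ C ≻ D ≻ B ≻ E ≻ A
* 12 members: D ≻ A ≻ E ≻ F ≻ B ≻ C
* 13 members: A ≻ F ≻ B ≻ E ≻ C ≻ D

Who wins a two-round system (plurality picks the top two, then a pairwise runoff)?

D

Round 1 first-place votes: A 13, B 0, C 0, D 24, E 0, F 11. D and A advance.
Runoff: D is ranked above A on 35 ballots, A above D on 13.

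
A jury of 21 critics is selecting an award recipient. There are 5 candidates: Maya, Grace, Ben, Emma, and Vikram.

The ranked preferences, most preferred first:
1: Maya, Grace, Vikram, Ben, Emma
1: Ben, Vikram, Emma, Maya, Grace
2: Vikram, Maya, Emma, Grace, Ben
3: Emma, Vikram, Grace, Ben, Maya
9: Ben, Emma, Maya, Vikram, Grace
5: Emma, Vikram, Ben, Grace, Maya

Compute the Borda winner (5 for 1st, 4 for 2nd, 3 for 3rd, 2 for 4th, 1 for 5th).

Maya: 1×5 + 1×2 + 2×4 + 3×1 + 9×3 + 5×1 = 50
Grace: 1×4 + 1×1 + 2×2 + 3×3 + 9×1 + 5×2 = 37
Ben: 1×2 + 1×5 + 2×1 + 3×2 + 9×5 + 5×3 = 75
Emma: 1×1 + 1×3 + 2×3 + 3×5 + 9×4 + 5×5 = 86
Vikram: 1×3 + 1×4 + 2×5 + 3×4 + 9×2 + 5×4 = 67

Emma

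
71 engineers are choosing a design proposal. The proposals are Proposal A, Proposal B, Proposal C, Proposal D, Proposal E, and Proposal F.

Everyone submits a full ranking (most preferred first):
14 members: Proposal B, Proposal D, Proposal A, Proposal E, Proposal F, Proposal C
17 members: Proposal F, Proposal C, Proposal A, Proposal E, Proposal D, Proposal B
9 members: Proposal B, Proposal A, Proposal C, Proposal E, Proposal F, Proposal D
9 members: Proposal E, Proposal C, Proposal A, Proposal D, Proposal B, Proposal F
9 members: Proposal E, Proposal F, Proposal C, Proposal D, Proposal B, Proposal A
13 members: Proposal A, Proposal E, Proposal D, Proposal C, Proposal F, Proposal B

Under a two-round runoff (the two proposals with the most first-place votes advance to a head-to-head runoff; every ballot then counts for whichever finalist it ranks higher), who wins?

Proposal E

Round 1 first-place votes: Proposal A 13, Proposal B 23, Proposal C 0, Proposal D 0, Proposal E 18, Proposal F 17. Proposal B and Proposal E advance.
Runoff: Proposal B is ranked above Proposal E on 23 ballots, Proposal E above Proposal B on 48.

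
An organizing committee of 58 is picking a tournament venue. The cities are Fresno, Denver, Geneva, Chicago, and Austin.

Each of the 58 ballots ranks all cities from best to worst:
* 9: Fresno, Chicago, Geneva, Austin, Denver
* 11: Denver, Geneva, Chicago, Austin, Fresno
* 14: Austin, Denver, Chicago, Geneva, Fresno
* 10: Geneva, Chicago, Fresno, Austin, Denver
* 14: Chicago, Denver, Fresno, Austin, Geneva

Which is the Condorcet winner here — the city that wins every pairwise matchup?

Chicago

Chicago vs Fresno: 49–9
Chicago vs Denver: 33–25
Chicago vs Geneva: 37–21
Chicago vs Austin: 44–14
Chicago beats every other city.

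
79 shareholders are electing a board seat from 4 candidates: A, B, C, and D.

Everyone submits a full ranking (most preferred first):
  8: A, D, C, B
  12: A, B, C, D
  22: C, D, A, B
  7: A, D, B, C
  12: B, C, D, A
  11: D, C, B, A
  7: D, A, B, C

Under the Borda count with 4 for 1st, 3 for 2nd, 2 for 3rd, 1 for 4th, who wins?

A: 8×4 + 12×4 + 22×2 + 7×4 + 12×1 + 11×1 + 7×3 = 196
B: 8×1 + 12×3 + 22×1 + 7×2 + 12×4 + 11×2 + 7×2 = 164
C: 8×2 + 12×2 + 22×4 + 7×1 + 12×3 + 11×3 + 7×1 = 211
D: 8×3 + 12×1 + 22×3 + 7×3 + 12×2 + 11×4 + 7×4 = 219

D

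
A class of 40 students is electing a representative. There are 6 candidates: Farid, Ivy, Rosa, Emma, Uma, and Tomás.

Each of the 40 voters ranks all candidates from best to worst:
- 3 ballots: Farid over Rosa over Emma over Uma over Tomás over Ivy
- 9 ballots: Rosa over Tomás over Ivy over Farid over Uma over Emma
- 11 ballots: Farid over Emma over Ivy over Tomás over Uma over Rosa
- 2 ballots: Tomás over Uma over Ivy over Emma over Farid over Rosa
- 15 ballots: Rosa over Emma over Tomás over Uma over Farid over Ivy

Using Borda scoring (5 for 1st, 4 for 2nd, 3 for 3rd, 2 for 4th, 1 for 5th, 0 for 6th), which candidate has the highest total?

Rosa

Farid: 3×5 + 9×2 + 11×5 + 2×1 + 15×1 = 105
Ivy: 3×0 + 9×3 + 11×3 + 2×3 + 15×0 = 66
Rosa: 3×4 + 9×5 + 11×0 + 2×0 + 15×5 = 132
Emma: 3×3 + 9×0 + 11×4 + 2×2 + 15×4 = 117
Uma: 3×2 + 9×1 + 11×1 + 2×4 + 15×2 = 64
Tomás: 3×1 + 9×4 + 11×2 + 2×5 + 15×3 = 116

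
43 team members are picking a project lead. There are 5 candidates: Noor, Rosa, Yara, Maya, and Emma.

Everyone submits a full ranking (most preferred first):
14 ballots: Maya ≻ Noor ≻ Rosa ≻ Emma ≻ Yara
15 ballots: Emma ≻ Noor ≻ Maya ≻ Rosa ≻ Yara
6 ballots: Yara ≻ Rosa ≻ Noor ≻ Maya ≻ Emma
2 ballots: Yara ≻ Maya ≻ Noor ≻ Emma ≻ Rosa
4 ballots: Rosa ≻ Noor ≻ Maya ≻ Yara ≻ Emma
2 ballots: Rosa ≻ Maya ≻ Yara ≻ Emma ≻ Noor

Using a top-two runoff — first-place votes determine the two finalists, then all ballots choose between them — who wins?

Maya

Round 1 first-place votes: Noor 0, Rosa 6, Yara 8, Maya 14, Emma 15. Emma and Maya advance.
Runoff: Emma is ranked above Maya on 15 ballots, Maya above Emma on 28.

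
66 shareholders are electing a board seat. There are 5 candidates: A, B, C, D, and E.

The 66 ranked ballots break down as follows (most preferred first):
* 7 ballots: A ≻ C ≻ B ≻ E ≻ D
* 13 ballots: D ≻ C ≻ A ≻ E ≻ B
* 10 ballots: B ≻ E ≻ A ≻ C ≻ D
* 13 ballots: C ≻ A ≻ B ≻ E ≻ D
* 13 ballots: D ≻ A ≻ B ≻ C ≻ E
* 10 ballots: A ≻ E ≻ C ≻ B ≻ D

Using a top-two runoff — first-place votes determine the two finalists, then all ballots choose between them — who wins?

A

Round 1 first-place votes: A 17, B 10, C 13, D 26, E 0. D and A advance.
Runoff: D is ranked above A on 26 ballots, A above D on 40.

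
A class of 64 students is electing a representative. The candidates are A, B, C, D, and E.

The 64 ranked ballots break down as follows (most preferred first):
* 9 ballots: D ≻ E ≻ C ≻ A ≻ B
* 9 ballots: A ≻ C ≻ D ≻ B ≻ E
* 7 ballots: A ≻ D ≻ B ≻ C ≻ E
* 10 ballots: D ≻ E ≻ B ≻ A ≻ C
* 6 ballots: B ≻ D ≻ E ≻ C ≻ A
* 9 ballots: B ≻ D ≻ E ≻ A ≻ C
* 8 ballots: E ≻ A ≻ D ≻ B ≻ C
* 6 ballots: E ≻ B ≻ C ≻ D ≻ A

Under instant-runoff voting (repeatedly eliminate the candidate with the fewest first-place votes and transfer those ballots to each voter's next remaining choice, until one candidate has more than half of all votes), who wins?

A

Round 1: A 16, B 15, C 0, D 19, E 14. C eliminated.
Round 2: A 16, B 15, D 19, E 14. E eliminated.
Round 3: A 24, B 21, D 19. D eliminated.
Round 4: A 33, B 31. A has a majority (≥33).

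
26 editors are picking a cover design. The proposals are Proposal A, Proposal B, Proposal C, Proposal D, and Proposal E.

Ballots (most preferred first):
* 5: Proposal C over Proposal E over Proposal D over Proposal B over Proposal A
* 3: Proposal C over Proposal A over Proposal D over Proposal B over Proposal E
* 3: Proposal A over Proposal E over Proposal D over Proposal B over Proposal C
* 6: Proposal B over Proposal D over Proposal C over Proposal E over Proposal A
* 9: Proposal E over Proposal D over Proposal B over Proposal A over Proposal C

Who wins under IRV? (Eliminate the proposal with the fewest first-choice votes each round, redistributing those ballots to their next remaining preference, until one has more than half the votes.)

Proposal C

Round 1: Proposal A 3, Proposal B 6, Proposal C 8, Proposal D 0, Proposal E 9. Proposal D eliminated.
Round 2: Proposal A 3, Proposal B 6, Proposal C 8, Proposal E 9. Proposal A eliminated.
Round 3: Proposal B 6, Proposal C 8, Proposal E 12. Proposal B eliminated.
Round 4: Proposal C 14, Proposal E 12. Proposal C has a majority (≥14).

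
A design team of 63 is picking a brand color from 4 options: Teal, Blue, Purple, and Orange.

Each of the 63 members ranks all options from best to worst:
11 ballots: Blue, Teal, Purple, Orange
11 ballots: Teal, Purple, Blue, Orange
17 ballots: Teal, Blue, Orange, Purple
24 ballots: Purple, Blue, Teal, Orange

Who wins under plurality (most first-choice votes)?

First-place votes: Teal 28, Blue 11, Purple 24, Orange 0.

Teal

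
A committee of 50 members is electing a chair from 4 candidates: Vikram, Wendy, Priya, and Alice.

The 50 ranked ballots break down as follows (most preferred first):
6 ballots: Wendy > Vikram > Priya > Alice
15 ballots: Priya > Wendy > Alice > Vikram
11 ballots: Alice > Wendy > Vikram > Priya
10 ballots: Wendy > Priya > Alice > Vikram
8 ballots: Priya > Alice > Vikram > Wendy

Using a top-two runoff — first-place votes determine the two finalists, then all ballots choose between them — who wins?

Wendy

Round 1 first-place votes: Vikram 0, Wendy 16, Priya 23, Alice 11. Priya and Wendy advance.
Runoff: Priya is ranked above Wendy on 23 ballots, Wendy above Priya on 27.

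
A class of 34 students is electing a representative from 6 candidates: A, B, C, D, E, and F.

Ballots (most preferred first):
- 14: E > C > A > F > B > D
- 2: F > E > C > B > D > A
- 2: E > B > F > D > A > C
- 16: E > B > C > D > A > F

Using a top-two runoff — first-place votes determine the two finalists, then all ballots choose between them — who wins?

Round 1 first-place votes: A 0, B 0, C 0, D 0, E 32, F 2. E and F advance.
Runoff: E is ranked above F on 32 ballots, F above E on 2.

E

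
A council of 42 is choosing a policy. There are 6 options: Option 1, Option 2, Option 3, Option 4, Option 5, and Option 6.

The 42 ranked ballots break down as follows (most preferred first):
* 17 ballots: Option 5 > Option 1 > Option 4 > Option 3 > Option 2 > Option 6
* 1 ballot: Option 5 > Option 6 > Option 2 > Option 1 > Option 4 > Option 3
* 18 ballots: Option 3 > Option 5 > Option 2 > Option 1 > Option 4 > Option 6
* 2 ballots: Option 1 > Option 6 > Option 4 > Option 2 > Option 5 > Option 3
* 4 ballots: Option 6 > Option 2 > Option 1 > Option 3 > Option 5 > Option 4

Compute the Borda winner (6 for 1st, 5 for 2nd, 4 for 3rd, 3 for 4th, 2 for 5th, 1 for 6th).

Option 5

Option 1: 17×5 + 1×3 + 18×3 + 2×6 + 4×4 = 170
Option 2: 17×2 + 1×4 + 18×4 + 2×3 + 4×5 = 136
Option 3: 17×3 + 1×1 + 18×6 + 2×1 + 4×3 = 174
Option 4: 17×4 + 1×2 + 18×2 + 2×4 + 4×1 = 118
Option 5: 17×6 + 1×6 + 18×5 + 2×2 + 4×2 = 210
Option 6: 17×1 + 1×5 + 18×1 + 2×5 + 4×6 = 74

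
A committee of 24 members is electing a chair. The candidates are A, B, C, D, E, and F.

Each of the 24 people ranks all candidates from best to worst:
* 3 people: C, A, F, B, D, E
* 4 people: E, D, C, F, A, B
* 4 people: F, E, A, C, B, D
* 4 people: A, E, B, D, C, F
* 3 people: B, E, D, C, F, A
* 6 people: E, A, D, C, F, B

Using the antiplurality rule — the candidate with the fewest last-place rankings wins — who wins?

C

Last-place votes: A 3, B 10, C 0, D 4, E 3, F 4.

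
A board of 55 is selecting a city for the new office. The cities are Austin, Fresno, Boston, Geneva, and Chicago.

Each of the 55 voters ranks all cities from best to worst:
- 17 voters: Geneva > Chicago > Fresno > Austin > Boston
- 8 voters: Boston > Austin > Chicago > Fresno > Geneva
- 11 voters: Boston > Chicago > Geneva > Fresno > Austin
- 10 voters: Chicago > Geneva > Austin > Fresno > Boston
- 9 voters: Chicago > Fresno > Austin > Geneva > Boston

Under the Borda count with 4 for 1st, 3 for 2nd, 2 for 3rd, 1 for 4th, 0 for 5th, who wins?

Chicago

Austin: 17×1 + 8×3 + 11×0 + 10×2 + 9×2 = 79
Fresno: 17×2 + 8×1 + 11×1 + 10×1 + 9×3 = 90
Boston: 17×0 + 8×4 + 11×4 + 10×0 + 9×0 = 76
Geneva: 17×4 + 8×0 + 11×2 + 10×3 + 9×1 = 129
Chicago: 17×3 + 8×2 + 11×3 + 10×4 + 9×4 = 176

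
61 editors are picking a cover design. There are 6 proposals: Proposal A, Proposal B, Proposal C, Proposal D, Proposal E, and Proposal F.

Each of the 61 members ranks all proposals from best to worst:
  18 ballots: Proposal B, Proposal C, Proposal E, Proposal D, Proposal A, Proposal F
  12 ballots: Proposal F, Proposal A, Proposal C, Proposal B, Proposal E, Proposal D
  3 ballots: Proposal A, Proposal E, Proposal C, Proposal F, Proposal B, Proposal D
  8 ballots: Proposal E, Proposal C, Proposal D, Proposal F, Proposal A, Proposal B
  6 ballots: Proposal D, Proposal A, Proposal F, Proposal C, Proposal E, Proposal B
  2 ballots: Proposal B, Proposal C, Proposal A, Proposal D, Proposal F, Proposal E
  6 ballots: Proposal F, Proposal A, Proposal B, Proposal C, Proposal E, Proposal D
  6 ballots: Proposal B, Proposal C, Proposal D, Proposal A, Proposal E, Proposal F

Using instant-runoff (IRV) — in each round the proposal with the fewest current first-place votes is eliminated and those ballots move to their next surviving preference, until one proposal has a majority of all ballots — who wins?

Round 1: Proposal A 3, Proposal B 26, Proposal C 0, Proposal D 6, Proposal E 8, Proposal F 18. Proposal C eliminated.
Round 2: Proposal A 3, Proposal B 26, Proposal D 6, Proposal E 8, Proposal F 18. Proposal A eliminated.
Round 3: Proposal B 26, Proposal D 6, Proposal E 11, Proposal F 18. Proposal D eliminated.
Round 4: Proposal B 26, Proposal E 11, Proposal F 24. Proposal E eliminated.
Round 5: Proposal B 26, Proposal F 35. Proposal F has a majority (≥31).

Proposal F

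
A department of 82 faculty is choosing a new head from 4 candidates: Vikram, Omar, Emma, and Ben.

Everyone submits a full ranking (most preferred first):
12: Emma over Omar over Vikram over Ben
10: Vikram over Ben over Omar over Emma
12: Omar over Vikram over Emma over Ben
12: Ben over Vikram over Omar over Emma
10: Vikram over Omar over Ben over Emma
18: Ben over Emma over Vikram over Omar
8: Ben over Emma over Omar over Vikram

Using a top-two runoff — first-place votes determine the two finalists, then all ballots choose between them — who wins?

Round 1 first-place votes: Vikram 20, Omar 12, Emma 12, Ben 38. Ben and Vikram advance.
Runoff: Ben is ranked above Vikram on 38 ballots, Vikram above Ben on 44.

Vikram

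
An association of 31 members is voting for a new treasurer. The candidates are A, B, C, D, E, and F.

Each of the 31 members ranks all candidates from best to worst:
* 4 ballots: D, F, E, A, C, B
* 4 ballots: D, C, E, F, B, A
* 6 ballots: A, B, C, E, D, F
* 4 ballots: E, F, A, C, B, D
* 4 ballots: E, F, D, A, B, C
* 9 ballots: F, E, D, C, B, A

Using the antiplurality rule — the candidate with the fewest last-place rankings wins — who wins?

E

Last-place votes: A 13, B 4, C 4, D 4, E 0, F 6.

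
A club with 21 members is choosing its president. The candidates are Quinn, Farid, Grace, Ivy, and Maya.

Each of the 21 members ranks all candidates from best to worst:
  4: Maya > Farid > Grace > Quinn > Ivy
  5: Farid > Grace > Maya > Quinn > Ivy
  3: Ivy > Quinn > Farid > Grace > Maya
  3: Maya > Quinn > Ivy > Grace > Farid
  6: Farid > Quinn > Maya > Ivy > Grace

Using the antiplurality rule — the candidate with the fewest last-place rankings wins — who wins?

Last-place votes: Quinn 0, Farid 3, Grace 6, Ivy 9, Maya 3.

Quinn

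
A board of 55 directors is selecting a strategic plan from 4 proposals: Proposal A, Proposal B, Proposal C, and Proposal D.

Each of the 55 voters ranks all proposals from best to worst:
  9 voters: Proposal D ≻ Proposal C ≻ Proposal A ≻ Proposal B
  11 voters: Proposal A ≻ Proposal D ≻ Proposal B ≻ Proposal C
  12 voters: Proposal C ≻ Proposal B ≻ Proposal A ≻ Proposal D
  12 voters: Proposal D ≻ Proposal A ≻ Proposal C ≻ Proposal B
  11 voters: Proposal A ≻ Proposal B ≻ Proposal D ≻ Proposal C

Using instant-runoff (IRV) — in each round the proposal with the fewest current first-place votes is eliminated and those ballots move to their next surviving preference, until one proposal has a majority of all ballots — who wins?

Round 1: Proposal A 22, Proposal B 0, Proposal C 12, Proposal D 21. Proposal B eliminated.
Round 2: Proposal A 22, Proposal C 12, Proposal D 21. Proposal C eliminated.
Round 3: Proposal A 34, Proposal D 21. Proposal A has a majority (≥28).

Proposal A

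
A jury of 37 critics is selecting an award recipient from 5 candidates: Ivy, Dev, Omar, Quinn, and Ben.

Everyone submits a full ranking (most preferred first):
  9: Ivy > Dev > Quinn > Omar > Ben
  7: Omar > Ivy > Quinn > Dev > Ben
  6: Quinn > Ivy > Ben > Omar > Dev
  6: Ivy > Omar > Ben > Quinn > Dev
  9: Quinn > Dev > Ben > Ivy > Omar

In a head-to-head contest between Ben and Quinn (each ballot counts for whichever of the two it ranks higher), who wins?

Quinn

Ben is ranked above Quinn on 6 ballots; Quinn above Ben on 31.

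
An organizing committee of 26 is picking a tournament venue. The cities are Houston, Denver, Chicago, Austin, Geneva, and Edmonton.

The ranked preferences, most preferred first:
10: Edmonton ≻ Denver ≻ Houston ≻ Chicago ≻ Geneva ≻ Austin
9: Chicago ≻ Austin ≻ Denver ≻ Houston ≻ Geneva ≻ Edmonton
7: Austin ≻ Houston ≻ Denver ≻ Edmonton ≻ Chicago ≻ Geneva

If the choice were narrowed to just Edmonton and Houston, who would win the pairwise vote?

Edmonton is ranked above Houston on 10 ballots; Houston above Edmonton on 16.

Houston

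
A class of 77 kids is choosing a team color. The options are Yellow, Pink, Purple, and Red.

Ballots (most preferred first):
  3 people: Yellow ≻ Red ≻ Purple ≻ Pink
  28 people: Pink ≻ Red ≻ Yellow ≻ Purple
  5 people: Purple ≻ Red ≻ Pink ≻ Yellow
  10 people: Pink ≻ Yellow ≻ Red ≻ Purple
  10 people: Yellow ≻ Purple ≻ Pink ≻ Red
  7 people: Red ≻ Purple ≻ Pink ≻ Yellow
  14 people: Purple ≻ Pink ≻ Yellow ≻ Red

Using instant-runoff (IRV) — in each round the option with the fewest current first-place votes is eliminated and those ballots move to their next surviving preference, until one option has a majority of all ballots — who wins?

Purple

Round 1: Yellow 13, Pink 38, Purple 19, Red 7. Red eliminated.
Round 2: Yellow 13, Pink 38, Purple 26. Yellow eliminated.
Round 3: Pink 38, Purple 39. Purple has a majority (≥39).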